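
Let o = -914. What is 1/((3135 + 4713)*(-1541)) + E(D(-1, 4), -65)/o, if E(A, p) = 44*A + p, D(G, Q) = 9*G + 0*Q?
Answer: 2787613067/5526851976 ≈ 0.50438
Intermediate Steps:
D(G, Q) = 9*G (D(G, Q) = 9*G + 0 = 9*G)
E(A, p) = p + 44*A
1/((3135 + 4713)*(-1541)) + E(D(-1, 4), -65)/o = 1/((3135 + 4713)*(-1541)) + (-65 + 44*(9*(-1)))/(-914) = -1/1541/7848 + (-65 + 44*(-9))*(-1/914) = (1/7848)*(-1/1541) + (-65 - 396)*(-1/914) = -1/12093768 - 461*(-1/914) = -1/12093768 + 461/914 = 2787613067/5526851976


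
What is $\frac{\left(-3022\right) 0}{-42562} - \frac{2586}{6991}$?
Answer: $- \frac{2586}{6991} \approx -0.3699$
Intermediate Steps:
$\frac{\left(-3022\right) 0}{-42562} - \frac{2586}{6991} = 0 \left(- \frac{1}{42562}\right) - \frac{2586}{6991} = 0 - \frac{2586}{6991} = - \frac{2586}{6991}$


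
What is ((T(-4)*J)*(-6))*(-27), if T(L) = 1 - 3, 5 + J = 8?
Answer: -972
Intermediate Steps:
J = 3 (J = -5 + 8 = 3)
T(L) = -2
((T(-4)*J)*(-6))*(-27) = (-2*3*(-6))*(-27) = -6*(-6)*(-27) = 36*(-27) = -972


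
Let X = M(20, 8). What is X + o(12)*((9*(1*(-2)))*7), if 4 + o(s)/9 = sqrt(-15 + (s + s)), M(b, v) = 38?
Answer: 1172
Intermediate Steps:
X = 38
o(s) = -36 + 9*sqrt(-15 + 2*s) (o(s) = -36 + 9*sqrt(-15 + (s + s)) = -36 + 9*sqrt(-15 + 2*s))
X + o(12)*((9*(1*(-2)))*7) = 38 + (-36 + 9*sqrt(-15 + 2*12))*((9*(1*(-2)))*7) = 38 + (-36 + 9*sqrt(-15 + 24))*((9*(-2))*7) = 38 + (-36 + 9*sqrt(9))*(-18*7) = 38 + (-36 + 9*3)*(-126) = 38 + (-36 + 27)*(-126) = 38 - 9*(-126) = 38 + 1134 = 1172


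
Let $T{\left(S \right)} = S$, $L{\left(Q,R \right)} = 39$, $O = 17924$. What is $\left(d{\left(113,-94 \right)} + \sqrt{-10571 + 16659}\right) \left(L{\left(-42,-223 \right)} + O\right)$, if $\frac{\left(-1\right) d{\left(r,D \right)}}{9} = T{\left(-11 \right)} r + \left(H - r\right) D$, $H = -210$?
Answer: $-4707581373 + 35926 \sqrt{1522} \approx -4.7062 \cdot 10^{9}$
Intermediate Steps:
$d{\left(r,D \right)} = 99 r - 9 D \left(-210 - r\right)$ ($d{\left(r,D \right)} = - 9 \left(- 11 r + \left(-210 - r\right) D\right) = - 9 \left(- 11 r + D \left(-210 - r\right)\right) = 99 r - 9 D \left(-210 - r\right)$)
$\left(d{\left(113,-94 \right)} + \sqrt{-10571 + 16659}\right) \left(L{\left(-42,-223 \right)} + O\right) = \left(\left(99 \cdot 113 + 1890 \left(-94\right) + 9 \left(-94\right) 113\right) + \sqrt{-10571 + 16659}\right) \left(39 + 17924\right) = \left(\left(11187 - 177660 - 95598\right) + \sqrt{6088}\right) 17963 = \left(-262071 + 2 \sqrt{1522}\right) 17963 = -4707581373 + 35926 \sqrt{1522}$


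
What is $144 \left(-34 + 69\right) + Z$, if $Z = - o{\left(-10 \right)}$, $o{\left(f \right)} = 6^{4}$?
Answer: $3744$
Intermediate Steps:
$o{\left(f \right)} = 1296$
$Z = -1296$ ($Z = \left(-1\right) 1296 = -1296$)
$144 \left(-34 + 69\right) + Z = 144 \left(-34 + 69\right) - 1296 = 144 \cdot 35 - 1296 = 5040 - 1296 = 3744$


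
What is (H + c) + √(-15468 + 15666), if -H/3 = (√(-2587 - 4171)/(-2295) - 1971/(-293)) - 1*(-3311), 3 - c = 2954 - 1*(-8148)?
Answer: -6168289/293 + 3*√22 + I*√6758/765 ≈ -21038.0 + 0.10746*I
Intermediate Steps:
c = -11099 (c = 3 - (2954 - 1*(-8148)) = 3 - (2954 + 8148) = 3 - 1*11102 = 3 - 11102 = -11099)
H = -2916282/293 + I*√6758/765 (H = -3*((√(-2587 - 4171)/(-2295) - 1971/(-293)) - 1*(-3311)) = -3*((√(-6758)*(-1/2295) - 1971*(-1/293)) + 3311) = -3*(((I*√6758)*(-1/2295) + 1971/293) + 3311) = -3*((-I*√6758/2295 + 1971/293) + 3311) = -3*((1971/293 - I*√6758/2295) + 3311) = -3*(972094/293 - I*√6758/2295) = -2916282/293 + I*√6758/765 ≈ -9953.2 + 0.10746*I)
(H + c) + √(-15468 + 15666) = ((-2916282/293 + I*√6758/765) - 11099) + √(-15468 + 15666) = (-6168289/293 + I*√6758/765) + √198 = (-6168289/293 + I*√6758/765) + 3*√22 = -6168289/293 + 3*√22 + I*√6758/765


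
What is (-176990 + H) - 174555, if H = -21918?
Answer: -373463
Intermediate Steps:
(-176990 + H) - 174555 = (-176990 - 21918) - 174555 = -198908 - 174555 = -373463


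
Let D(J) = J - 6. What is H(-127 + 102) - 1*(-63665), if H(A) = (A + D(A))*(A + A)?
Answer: 66465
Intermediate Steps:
D(J) = -6 + J
H(A) = 2*A*(-6 + 2*A) (H(A) = (A + (-6 + A))*(A + A) = (-6 + 2*A)*(2*A) = 2*A*(-6 + 2*A))
H(-127 + 102) - 1*(-63665) = 4*(-127 + 102)*(-3 + (-127 + 102)) - 1*(-63665) = 4*(-25)*(-3 - 25) + 63665 = 4*(-25)*(-28) + 63665 = 2800 + 63665 = 66465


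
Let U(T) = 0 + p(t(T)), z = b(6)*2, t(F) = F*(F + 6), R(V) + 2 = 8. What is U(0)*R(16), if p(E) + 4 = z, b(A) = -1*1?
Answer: -36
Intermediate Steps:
R(V) = 6 (R(V) = -2 + 8 = 6)
b(A) = -1
t(F) = F*(6 + F)
z = -2 (z = -1*2 = -2)
p(E) = -6 (p(E) = -4 - 2 = -6)
U(T) = -6 (U(T) = 0 - 6 = -6)
U(0)*R(16) = -6*6 = -36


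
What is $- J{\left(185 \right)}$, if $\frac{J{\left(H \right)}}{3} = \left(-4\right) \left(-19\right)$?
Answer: $-228$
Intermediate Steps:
$J{\left(H \right)} = 228$ ($J{\left(H \right)} = 3 \left(\left(-4\right) \left(-19\right)\right) = 3 \cdot 76 = 228$)
$- J{\left(185 \right)} = \left(-1\right) 228 = -228$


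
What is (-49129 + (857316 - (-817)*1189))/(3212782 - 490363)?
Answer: 593200/907473 ≈ 0.65368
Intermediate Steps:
(-49129 + (857316 - (-817)*1189))/(3212782 - 490363) = (-49129 + (857316 - 1*(-971413)))/2722419 = (-49129 + (857316 + 971413))*(1/2722419) = (-49129 + 1828729)*(1/2722419) = 1779600*(1/2722419) = 593200/907473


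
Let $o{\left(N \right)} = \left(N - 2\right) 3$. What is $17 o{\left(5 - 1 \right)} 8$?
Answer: $816$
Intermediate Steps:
$o{\left(N \right)} = -6 + 3 N$ ($o{\left(N \right)} = \left(-2 + N\right) 3 = -6 + 3 N$)
$17 o{\left(5 - 1 \right)} 8 = 17 \left(-6 + 3 \left(5 - 1\right)\right) 8 = 17 \left(-6 + 3 \cdot 4\right) 8 = 17 \left(-6 + 12\right) 8 = 17 \cdot 6 \cdot 8 = 102 \cdot 8 = 816$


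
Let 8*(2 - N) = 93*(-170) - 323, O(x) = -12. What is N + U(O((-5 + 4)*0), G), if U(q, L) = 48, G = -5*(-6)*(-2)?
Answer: 16533/8 ≈ 2066.6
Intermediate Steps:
G = -60 (G = 30*(-2) = -60)
N = 16149/8 (N = 2 - (93*(-170) - 323)/8 = 2 - (-15810 - 323)/8 = 2 - ⅛*(-16133) = 2 + 16133/8 = 16149/8 ≈ 2018.6)
N + U(O((-5 + 4)*0), G) = 16149/8 + 48 = 16533/8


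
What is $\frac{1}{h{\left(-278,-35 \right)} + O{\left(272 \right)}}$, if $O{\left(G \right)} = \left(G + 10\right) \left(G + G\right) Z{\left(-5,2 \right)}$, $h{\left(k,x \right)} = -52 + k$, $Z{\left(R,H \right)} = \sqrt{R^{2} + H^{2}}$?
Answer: $\frac{55}{113747718426} + \frac{12784 \sqrt{29}}{56873859213} \approx 1.211 \cdot 10^{-6}$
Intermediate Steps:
$Z{\left(R,H \right)} = \sqrt{H^{2} + R^{2}}$
$O{\left(G \right)} = 2 G \sqrt{29} \left(10 + G\right)$ ($O{\left(G \right)} = \left(G + 10\right) \left(G + G\right) \sqrt{2^{2} + \left(-5\right)^{2}} = \left(10 + G\right) 2 G \sqrt{4 + 25} = 2 G \left(10 + G\right) \sqrt{29} = 2 G \sqrt{29} \left(10 + G\right)$)
$\frac{1}{h{\left(-278,-35 \right)} + O{\left(272 \right)}} = \frac{1}{\left(-52 - 278\right) + 2 \cdot 272 \sqrt{29} \left(10 + 272\right)} = \frac{1}{-330 + 2 \cdot 272 \sqrt{29} \cdot 282} = \frac{1}{-330 + 153408 \sqrt{29}}$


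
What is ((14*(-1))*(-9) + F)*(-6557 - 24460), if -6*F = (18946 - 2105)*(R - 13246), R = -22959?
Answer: -6303989795579/2 ≈ -3.1520e+12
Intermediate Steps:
F = 609728405/6 (F = -(18946 - 2105)*(-22959 - 13246)/6 = -16841*(-36205)/6 = -⅙*(-609728405) = 609728405/6 ≈ 1.0162e+8)
((14*(-1))*(-9) + F)*(-6557 - 24460) = ((14*(-1))*(-9) + 609728405/6)*(-6557 - 24460) = (-14*(-9) + 609728405/6)*(-31017) = (126 + 609728405/6)*(-31017) = (609729161/6)*(-31017) = -6303989795579/2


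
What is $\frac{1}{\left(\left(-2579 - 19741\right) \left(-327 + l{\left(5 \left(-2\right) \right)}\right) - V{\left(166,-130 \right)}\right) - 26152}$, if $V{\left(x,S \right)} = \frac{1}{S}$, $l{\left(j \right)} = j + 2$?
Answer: $\frac{130}{968636241} \approx 1.3421 \cdot 10^{-7}$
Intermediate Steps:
$l{\left(j \right)} = 2 + j$
$\frac{1}{\left(\left(-2579 - 19741\right) \left(-327 + l{\left(5 \left(-2\right) \right)}\right) - V{\left(166,-130 \right)}\right) - 26152} = \frac{1}{\left(\left(-2579 - 19741\right) \left(-327 + \left(2 + 5 \left(-2\right)\right)\right) - \frac{1}{-130}\right) - 26152} = \frac{1}{\left(- 22320 \left(-327 + \left(2 - 10\right)\right) - - \frac{1}{130}\right) - 26152} = \frac{1}{\left(- 22320 \left(-327 - 8\right) + \frac{1}{130}\right) - 26152} = \frac{1}{\left(\left(-22320\right) \left(-335\right) + \frac{1}{130}\right) - 26152} = \frac{1}{\left(7477200 + \frac{1}{130}\right) - 26152} = \frac{1}{\frac{972036001}{130} - 26152} = \frac{1}{\frac{968636241}{130}} = \frac{130}{968636241}$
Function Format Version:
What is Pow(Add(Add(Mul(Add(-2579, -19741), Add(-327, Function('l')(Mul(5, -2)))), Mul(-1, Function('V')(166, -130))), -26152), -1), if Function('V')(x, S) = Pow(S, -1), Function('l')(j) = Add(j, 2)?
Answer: Rational(130, 968636241) ≈ 1.3421e-7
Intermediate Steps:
Function('l')(j) = Add(2, j)
Pow(Add(Add(Mul(Add(-2579, -19741), Add(-327, Function('l')(Mul(5, -2)))), Mul(-1, Function('V')(166, -130))), -26152), -1) = Pow(Add(Add(Mul(Add(-2579, -19741), Add(-327, Add(2, Mul(5, -2)))), Mul(-1, Pow(-130, -1))), -26152), -1) = Pow(Add(Add(Mul(-22320, Add(-327, Add(2, -10))), Mul(-1, Rational(-1, 130))), -26152), -1) = Pow(Add(Add(Mul(-22320, Add(-327, -8)), Rational(1, 130)), -26152), -1) = Pow(Add(Add(Mul(-22320, -335), Rational(1, 130)), -26152), -1) = Pow(Add(Add(7477200, Rational(1, 130)), -26152), -1) = Pow(Add(Rational(972036001, 130), -26152), -1) = Pow(Rational(968636241, 130), -1) = Rational(130, 968636241)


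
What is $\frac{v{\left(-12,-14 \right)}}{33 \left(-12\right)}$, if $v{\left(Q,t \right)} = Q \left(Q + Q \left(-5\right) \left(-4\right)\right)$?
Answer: $- \frac{84}{11} \approx -7.6364$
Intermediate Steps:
$v{\left(Q,t \right)} = 21 Q^{2}$ ($v{\left(Q,t \right)} = Q \left(Q + - 5 Q \left(-4\right)\right) = Q \left(Q + 20 Q\right) = Q 21 Q = 21 Q^{2}$)
$\frac{v{\left(-12,-14 \right)}}{33 \left(-12\right)} = \frac{21 \left(-12\right)^{2}}{33 \left(-12\right)} = \frac{21 \cdot 144}{-396} = 3024 \left(- \frac{1}{396}\right) = - \frac{84}{11}$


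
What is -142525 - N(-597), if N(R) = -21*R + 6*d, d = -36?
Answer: -154846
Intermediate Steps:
N(R) = -216 - 21*R (N(R) = -21*R + 6*(-36) = -21*R - 216 = -216 - 21*R)
-142525 - N(-597) = -142525 - (-216 - 21*(-597)) = -142525 - (-216 + 12537) = -142525 - 1*12321 = -142525 - 12321 = -154846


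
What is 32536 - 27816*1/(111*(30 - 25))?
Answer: 6009888/185 ≈ 32486.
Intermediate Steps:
32536 - 27816*1/(111*(30 - 25)) = 32536 - 27816/(111*5) = 32536 - 27816/555 = 32536 - 27816*1/555 = 32536 - 9272/185 = 6009888/185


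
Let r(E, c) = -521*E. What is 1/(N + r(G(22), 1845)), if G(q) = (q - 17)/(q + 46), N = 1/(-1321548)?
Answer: -5616579/215164538 ≈ -0.026104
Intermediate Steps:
N = -1/1321548 ≈ -7.5669e-7
G(q) = (-17 + q)/(46 + q)
1/(N + r(G(22), 1845)) = 1/(-1/1321548 - 521*(-17 + 22)/(46 + 22)) = 1/(-1/1321548 - 521*5/68) = 1/(-1/1321548 - 2605/68) = 1/(-215164538/5616579) = -5616579/215164538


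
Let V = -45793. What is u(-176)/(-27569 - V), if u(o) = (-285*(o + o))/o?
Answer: -285/9112 ≈ -0.031277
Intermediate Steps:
u(o) = -570 (u(o) = (-570*o)/o = -570)
u(-176)/(-27569 - V) = -570/(-27569 - 1*(-45793)) = -570/(-27569 + 45793) = -570/18224 = -570*1/18224 = -285/9112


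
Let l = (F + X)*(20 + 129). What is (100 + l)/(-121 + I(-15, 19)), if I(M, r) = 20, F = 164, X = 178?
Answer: -51058/101 ≈ -505.52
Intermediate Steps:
l = 50958 (l = (164 + 178)*(20 + 129) = 342*149 = 50958)
(100 + l)/(-121 + I(-15, 19)) = (100 + 50958)/(-121 + 20) = 51058/(-101) = 51058*(-1/101) = -51058/101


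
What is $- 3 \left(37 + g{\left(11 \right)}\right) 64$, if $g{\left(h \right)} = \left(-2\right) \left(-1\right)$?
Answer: $-7488$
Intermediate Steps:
$g{\left(h \right)} = 2$
$- 3 \left(37 + g{\left(11 \right)}\right) 64 = - 3 \left(37 + 2\right) 64 = \left(-3\right) 39 \cdot 64 = \left(-117\right) 64 = -7488$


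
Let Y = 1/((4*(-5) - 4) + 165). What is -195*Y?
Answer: -65/47 ≈ -1.3830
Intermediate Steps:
Y = 1/141 (Y = 1/((-20 - 4) + 165) = 1/(-24 + 165) = 1/141 ≈ 0.0070922)
-195*Y = -195*1/141 = -65/47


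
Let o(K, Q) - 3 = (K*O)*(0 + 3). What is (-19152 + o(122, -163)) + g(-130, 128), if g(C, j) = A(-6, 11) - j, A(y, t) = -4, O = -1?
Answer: -19647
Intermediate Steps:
g(C, j) = -4 - j
o(K, Q) = 3 - 3*K (o(K, Q) = 3 + (K*(-1))*(0 + 3) = 3 - K*3 = 3 - 3*K)
(-19152 + o(122, -163)) + g(-130, 128) = (-19152 + (3 - 3*122)) + (-4 - 1*128) = (-19152 + (3 - 366)) + (-4 - 128) = (-19152 - 363) - 132 = -19515 - 132 = -19647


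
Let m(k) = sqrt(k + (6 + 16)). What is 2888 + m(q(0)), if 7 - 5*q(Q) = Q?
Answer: 2888 + 3*sqrt(65)/5 ≈ 2892.8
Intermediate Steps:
q(Q) = 7/5 - Q/5
m(k) = sqrt(22 + k) (m(k) = sqrt(k + 22) = sqrt(22 + k))
2888 + m(q(0)) = 2888 + sqrt(22 + (7/5 - 1/5*0)) = 2888 + sqrt(22 + (7/5 + 0)) = 2888 + sqrt(22 + 7/5) = 2888 + sqrt(117/5) = 2888 + 3*sqrt(65)/5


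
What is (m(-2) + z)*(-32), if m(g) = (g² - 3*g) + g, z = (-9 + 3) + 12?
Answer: -448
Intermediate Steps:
z = 6 (z = -6 + 12 = 6)
m(g) = g² - 2*g
(m(-2) + z)*(-32) = (-2*(-2 - 2) + 6)*(-32) = (-2*(-4) + 6)*(-32) = (8 + 6)*(-32) = 14*(-32) = -448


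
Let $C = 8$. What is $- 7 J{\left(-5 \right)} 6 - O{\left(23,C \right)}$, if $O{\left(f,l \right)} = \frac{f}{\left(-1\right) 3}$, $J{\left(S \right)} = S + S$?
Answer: $\frac{1283}{3} \approx 427.67$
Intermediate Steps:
$J{\left(S \right)} = 2 S$
$O{\left(f,l \right)} = - \frac{f}{3}$ ($O{\left(f,l \right)} = \frac{f}{-3} = f \left(- \frac{1}{3}\right) = - \frac{f}{3}$)
$- 7 J{\left(-5 \right)} 6 - O{\left(23,C \right)} = - 7 \cdot 2 \left(-5\right) 6 - \left(- \frac{1}{3}\right) 23 = \left(-7\right) \left(-10\right) 6 - - \frac{23}{3} = 70 \cdot 6 + \frac{23}{3} = 420 + \frac{23}{3} = \frac{1283}{3}$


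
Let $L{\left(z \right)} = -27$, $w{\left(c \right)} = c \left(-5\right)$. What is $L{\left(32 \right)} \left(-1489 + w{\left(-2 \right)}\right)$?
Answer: $39933$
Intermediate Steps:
$w{\left(c \right)} = - 5 c$
$L{\left(32 \right)} \left(-1489 + w{\left(-2 \right)}\right) = - 27 \left(-1489 - -10\right) = - 27 \left(-1489 + 10\right) = \left(-27\right) \left(-1479\right) = 39933$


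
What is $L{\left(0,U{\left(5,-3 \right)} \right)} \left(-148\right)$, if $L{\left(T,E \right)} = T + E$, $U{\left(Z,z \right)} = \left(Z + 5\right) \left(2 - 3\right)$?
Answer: $1480$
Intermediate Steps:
$U{\left(Z,z \right)} = -5 - Z$ ($U{\left(Z,z \right)} = \left(5 + Z\right) \left(-1\right) = -5 - Z$)
$L{\left(T,E \right)} = E + T$
$L{\left(0,U{\left(5,-3 \right)} \right)} \left(-148\right) = \left(\left(-5 - 5\right) + 0\right) \left(-148\right) = \left(-10 + 0\right) \left(-148\right) = \left(-10\right) \left(-148\right) = 1480$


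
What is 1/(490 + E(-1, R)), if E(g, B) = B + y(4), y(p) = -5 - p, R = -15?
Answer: 1/466 ≈ 0.0021459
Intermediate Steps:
E(g, B) = -9 + B (E(g, B) = B + (-5 - 1*4) = B + (-5 - 4) = B - 9 = -9 + B)
1/(490 + E(-1, R)) = 1/(490 + (-9 - 15)) = 1/(490 - 24) = 1/466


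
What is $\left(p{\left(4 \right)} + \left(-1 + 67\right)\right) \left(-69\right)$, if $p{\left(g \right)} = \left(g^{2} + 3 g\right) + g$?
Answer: $-6762$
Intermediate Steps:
$p{\left(g \right)} = g^{2} + 4 g$
$\left(p{\left(4 \right)} + \left(-1 + 67\right)\right) \left(-69\right) = \left(4 \left(4 + 4\right) + \left(-1 + 67\right)\right) \left(-69\right) = \left(4 \cdot 8 + 66\right) \left(-69\right) = \left(32 + 66\right) \left(-69\right) = 98 \left(-69\right) = -6762$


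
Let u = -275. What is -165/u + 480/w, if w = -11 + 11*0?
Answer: -2367/55 ≈ -43.036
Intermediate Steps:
w = -11 (w = -11 + 0 = -11)
-165/u + 480/w = -165/(-275) + 480/(-11) = -165*(-1/275) + 480*(-1/11) = ⅗ - 480/11 = -2367/55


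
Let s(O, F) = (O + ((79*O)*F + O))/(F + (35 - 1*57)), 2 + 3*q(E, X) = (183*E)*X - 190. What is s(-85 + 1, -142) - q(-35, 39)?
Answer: 3180953/41 ≈ 77584.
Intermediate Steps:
q(E, X) = -64 + 61*E*X (q(E, X) = -2/3 + ((183*E)*X - 190)/3 = -2/3 + (183*E*X - 190)/3 = -2/3 + (-190 + 183*E*X)/3 = -2/3 + (-190/3 + 61*E*X) = -64 + 61*E*X)
s(O, F) = (2*O + 79*F*O)/(-22 + F) (s(O, F) = (O + (79*F*O + O))/(F + (35 - 57)) = (O + (O + 79*F*O))/(F - 22) = (2*O + 79*F*O)/(-22 + F))
s(-85 + 1, -142) - q(-35, 39) = (-85 + 1)*(2 + 79*(-142))/(-22 - 142) - (-64 + 61*(-35)*39) = -84*(2 - 11218)/(-164) - (-64 - 83265) = -84*(-1/164)*(-11216) - 1*(-83329) = -235536/41 + 83329 = 3180953/41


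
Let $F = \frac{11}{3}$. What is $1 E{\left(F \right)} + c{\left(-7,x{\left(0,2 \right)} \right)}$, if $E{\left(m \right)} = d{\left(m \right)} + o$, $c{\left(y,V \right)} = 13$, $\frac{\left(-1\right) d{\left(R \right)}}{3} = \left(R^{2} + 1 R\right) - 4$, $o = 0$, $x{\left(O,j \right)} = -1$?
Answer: $- \frac{79}{3} \approx -26.333$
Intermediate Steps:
$F = \frac{11}{3}$ ($F = 11 \cdot \frac{1}{3} = \frac{11}{3} \approx 3.6667$)
$d{\left(R \right)} = 12 - 3 R - 3 R^{2}$ ($d{\left(R \right)} = - 3 \left(\left(R^{2} + 1 R\right) - 4\right) = - 3 \left(\left(R^{2} + R\right) - 4\right) = - 3 \left(\left(R + R^{2}\right) - 4\right) = - 3 \left(-4 + R + R^{2}\right) = 12 - 3 R - 3 R^{2}$)
$E{\left(m \right)} = 12 - 3 m - 3 m^{2}$ ($E{\left(m \right)} = \left(12 - 3 m - 3 m^{2}\right) + 0 = 12 - 3 m - 3 m^{2}$)
$1 E{\left(F \right)} + c{\left(-7,x{\left(0,2 \right)} \right)} = 1 \left(12 - 11 - 3 \left(\frac{11}{3}\right)^{2}\right) + 13 = 1 \left(12 - 11 - \frac{121}{3}\right) + 13 = 1 \left(- \frac{118}{3}\right) + 13 = - \frac{118}{3} + 13 = - \frac{79}{3}$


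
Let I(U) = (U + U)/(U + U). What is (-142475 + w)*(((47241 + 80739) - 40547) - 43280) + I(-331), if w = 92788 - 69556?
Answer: -5264936178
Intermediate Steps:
w = 23232
I(U) = 1 (I(U) = (2*U)/((2*U)) = (2*U)*(1/(2*U)) = 1)
(-142475 + w)*(((47241 + 80739) - 40547) - 43280) + I(-331) = (-142475 + 23232)*(((47241 + 80739) - 40547) - 43280) + 1 = -119243*((127980 - 40547) - 43280) + 1 = -119243*(87433 - 43280) + 1 = -119243*44153 + 1 = -5264936179 + 1 = -5264936178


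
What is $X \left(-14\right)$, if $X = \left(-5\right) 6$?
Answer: $420$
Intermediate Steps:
$X = -30$
$X \left(-14\right) = \left(-30\right) \left(-14\right) = 420$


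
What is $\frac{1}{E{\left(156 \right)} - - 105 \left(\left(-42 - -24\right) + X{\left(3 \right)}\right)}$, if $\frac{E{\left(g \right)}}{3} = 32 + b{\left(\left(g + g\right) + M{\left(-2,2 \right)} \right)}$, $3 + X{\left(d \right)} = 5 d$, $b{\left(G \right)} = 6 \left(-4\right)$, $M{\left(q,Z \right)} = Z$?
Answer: $- \frac{1}{606} \approx -0.0016502$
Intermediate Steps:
$b{\left(G \right)} = -24$
$X{\left(d \right)} = -3 + 5 d$
$E{\left(g \right)} = 24$ ($E{\left(g \right)} = 3 \left(32 - 24\right) = 3 \cdot 8 = 24$)
$\frac{1}{E{\left(156 \right)} - - 105 \left(\left(-42 - -24\right) + X{\left(3 \right)}\right)} = \frac{1}{24 - - 105 \left(\left(-42 - -24\right) + \left(-3 + 5 \cdot 3\right)\right)} = \frac{1}{24 - - 105 \left(\left(-42 + 24\right) + \left(-3 + 15\right)\right)} = \frac{1}{24 - - 105 \left(-18 + 12\right)} = \frac{1}{24 - \left(-105\right) \left(-6\right)} = \frac{1}{24 - 630} = \frac{1}{-606} = - \frac{1}{606}$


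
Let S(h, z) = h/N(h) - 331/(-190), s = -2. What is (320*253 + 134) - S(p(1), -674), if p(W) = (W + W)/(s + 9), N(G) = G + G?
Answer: 7703717/95 ≈ 81092.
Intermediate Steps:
N(G) = 2*G
p(W) = 2*W/7 (p(W) = (W + W)/(-2 + 9) = (2*W)/7 = (2*W)*(⅐) = 2*W/7)
S(h, z) = 213/95 (S(h, z) = h/((2*h)) - 331/(-190) = h*(1/(2*h)) - 331*(-1/190) = ½ + 331/190 = 213/95)
(320*253 + 134) - S(p(1), -674) = (320*253 + 134) - 1*213/95 = (80960 + 134) - 213/95 = 81094 - 213/95 = 7703717/95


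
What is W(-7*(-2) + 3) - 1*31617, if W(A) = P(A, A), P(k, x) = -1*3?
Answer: -31620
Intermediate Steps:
P(k, x) = -3
W(A) = -3
W(-7*(-2) + 3) - 1*31617 = -3 - 1*31617 = -3 - 31617 = -31620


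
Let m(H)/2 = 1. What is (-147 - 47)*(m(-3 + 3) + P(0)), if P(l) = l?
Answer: -388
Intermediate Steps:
m(H) = 2 (m(H) = 2*1 = 2)
(-147 - 47)*(m(-3 + 3) + P(0)) = (-147 - 47)*(2 + 0) = -194*2 = -388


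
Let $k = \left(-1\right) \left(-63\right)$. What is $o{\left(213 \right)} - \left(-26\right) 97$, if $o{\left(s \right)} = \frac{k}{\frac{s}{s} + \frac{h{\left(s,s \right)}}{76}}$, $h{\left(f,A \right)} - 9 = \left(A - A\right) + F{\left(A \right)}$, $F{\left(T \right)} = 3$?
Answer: $\frac{56681}{22} \approx 2576.4$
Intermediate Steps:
$h{\left(f,A \right)} = 12$ ($h{\left(f,A \right)} = 9 + \left(\left(A - A\right) + 3\right) = 9 + \left(0 + 3\right) = 9 + 3 = 12$)
$k = 63$
$o{\left(s \right)} = \frac{1197}{22}$ ($o{\left(s \right)} = \frac{63}{\frac{s}{s} + \frac{12}{76}} = \frac{63}{1 + 12 \cdot \frac{1}{76}} = \frac{63}{1 + \frac{3}{19}} = \frac{63}{\frac{22}{19}} = 63 \cdot \frac{19}{22} = \frac{1197}{22}$)
$o{\left(213 \right)} - \left(-26\right) 97 = \frac{1197}{22} - \left(-26\right) 97 = \frac{1197}{22} - -2522 = \frac{1197}{22} + 2522 = \frac{56681}{22}$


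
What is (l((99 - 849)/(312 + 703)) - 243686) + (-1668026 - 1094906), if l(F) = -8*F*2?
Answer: -610341054/203 ≈ -3.0066e+6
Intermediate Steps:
l(F) = -16*F
(l((99 - 849)/(312 + 703)) - 243686) + (-1668026 - 1094906) = (-16*(99 - 849)/(312 + 703) - 243686) + (-1668026 - 1094906) = (-(-12000)/1015 - 243686) - 2762932 = (-16*(-150/203) - 243686) - 2762932 = (2400/203 - 243686) - 2762932 = -49465858/203 - 2762932 = -610341054/203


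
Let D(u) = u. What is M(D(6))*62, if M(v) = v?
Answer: 372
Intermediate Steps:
M(D(6))*62 = 6*62 = 372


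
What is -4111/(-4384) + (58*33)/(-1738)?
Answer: -56639/346336 ≈ -0.16354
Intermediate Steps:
-4111/(-4384) + (58*33)/(-1738) = -4111*(-1/4384) + 1914*(-1/1738) = 4111/4384 - 87/79 = -56639/346336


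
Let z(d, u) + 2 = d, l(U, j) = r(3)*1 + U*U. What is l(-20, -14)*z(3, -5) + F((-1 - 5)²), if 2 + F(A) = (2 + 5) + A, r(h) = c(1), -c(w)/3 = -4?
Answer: 453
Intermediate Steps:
c(w) = 12 (c(w) = -3*(-4) = 12)
r(h) = 12
l(U, j) = 12 + U² (l(U, j) = 12*1 + U*U = 12 + U²)
z(d, u) = -2 + d
F(A) = 5 + A (F(A) = -2 + ((2 + 5) + A) = -2 + (7 + A) = 5 + A)
l(-20, -14)*z(3, -5) + F((-1 - 5)²) = (12 + (-20)²)*(-2 + 3) + (5 + (-1 - 5)²) = (12 + 400)*1 + (5 + (-6)²) = 412*1 + (5 + 36) = 412 + 41 = 453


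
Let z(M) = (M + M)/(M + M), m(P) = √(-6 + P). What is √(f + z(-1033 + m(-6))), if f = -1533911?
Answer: I*√1533910 ≈ 1238.5*I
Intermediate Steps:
z(M) = 1 (z(M) = (2*M)/((2*M)) = (2*M)*(1/(2*M)) = 1)
√(f + z(-1033 + m(-6))) = √(-1533911 + 1) = √(-1533910) = I*√1533910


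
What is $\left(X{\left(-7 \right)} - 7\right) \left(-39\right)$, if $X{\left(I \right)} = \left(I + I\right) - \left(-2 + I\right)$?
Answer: $468$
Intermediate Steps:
$X{\left(I \right)} = 2 + I$ ($X{\left(I \right)} = 2 I - \left(-2 + I\right) = 2 + I$)
$\left(X{\left(-7 \right)} - 7\right) \left(-39\right) = \left(\left(2 - 7\right) - 7\right) \left(-39\right) = \left(-5 - 7\right) \left(-39\right) = \left(-12\right) \left(-39\right) = 468$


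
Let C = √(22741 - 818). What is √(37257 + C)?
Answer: √(37257 + √21923) ≈ 193.40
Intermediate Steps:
C = √21923 ≈ 148.06
√(37257 + C) = √(37257 + √21923)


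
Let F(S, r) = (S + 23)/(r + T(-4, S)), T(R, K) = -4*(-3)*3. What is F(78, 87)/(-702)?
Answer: -101/86346 ≈ -0.0011697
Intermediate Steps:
T(R, K) = 36 (T(R, K) = 12*3 = 36)
F(S, r) = (23 + S)/(36 + r) (F(S, r) = (S + 23)/(r + 36) = (23 + S)/(36 + r))
F(78, 87)/(-702) = ((23 + 78)/(36 + 87))/(-702) = (101/123)*(-1/702) = -101/86346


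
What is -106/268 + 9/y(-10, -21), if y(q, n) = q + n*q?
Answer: -4697/13400 ≈ -0.35052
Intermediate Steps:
-106/268 + 9/y(-10, -21) = -106/268 + 9/((-10*(1 - 21))) = -106*1/268 + 9/((-10*(-20))) = -53/134 + 9/200 = -4697/13400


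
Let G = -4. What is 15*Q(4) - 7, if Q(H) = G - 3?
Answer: -112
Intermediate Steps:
Q(H) = -7 (Q(H) = -4 - 3 = -7)
15*Q(4) - 7 = 15*(-7) - 7 = -105 - 7 = -112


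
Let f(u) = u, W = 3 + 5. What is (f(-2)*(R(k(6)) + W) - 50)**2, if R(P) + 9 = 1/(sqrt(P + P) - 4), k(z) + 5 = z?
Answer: 110226/49 - 664*sqrt(2)/49 ≈ 2230.3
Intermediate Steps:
W = 8
k(z) = -5 + z
R(P) = -9 + 1/(-4 + sqrt(2)*sqrt(P)) (R(P) = -9 + 1/(sqrt(P + P) - 4) = -9 + 1/(sqrt(2*P) - 4) = -9 + 1/(sqrt(2)*sqrt(P) - 4) = -9 + 1/(-4 + sqrt(2)*sqrt(P)))
(f(-2)*(R(k(6)) + W) - 50)**2 = (-2*((37 - 9*sqrt(2)*sqrt(-5 + 6))/(-4 + sqrt(2)*sqrt(-5 + 6)) + 8) - 50)**2 = (-2*((37 - 9*sqrt(2)*sqrt(1))/(-4 + sqrt(2)*sqrt(1)) + 8) - 50)**2 = (-2*((37 - 9*sqrt(2)*1)/(-4 + sqrt(2)*1) + 8) - 50)**2 = (-2*((37 - 9*sqrt(2))/(-4 + sqrt(2)) + 8) - 50)**2 = (-2*(8 + (37 - 9*sqrt(2))/(-4 + sqrt(2))) - 50)**2 = ((-16 - 2*(37 - 9*sqrt(2))/(-4 + sqrt(2))) - 50)**2 = (-66 - 2*(37 - 9*sqrt(2))/(-4 + sqrt(2)))**2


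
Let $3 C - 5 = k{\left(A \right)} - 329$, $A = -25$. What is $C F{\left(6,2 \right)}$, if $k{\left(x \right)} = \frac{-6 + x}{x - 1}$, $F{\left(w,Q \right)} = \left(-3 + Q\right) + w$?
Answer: $- \frac{41965}{78} \approx -538.01$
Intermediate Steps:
$F{\left(w,Q \right)} = -3 + Q + w$
$k{\left(x \right)} = \frac{-6 + x}{-1 + x}$
$C = - \frac{8393}{78}$ ($C = \frac{5}{3} + \frac{\frac{-6 - 25}{-1 - 25} - 329}{3} = \frac{5}{3} + \frac{\frac{1}{-26} \left(-31\right) - 329}{3} = \frac{5}{3} + \frac{\left(- \frac{1}{26}\right) \left(-31\right) - 329}{3} = \frac{5}{3} + \frac{\frac{31}{26} - 329}{3} = \frac{5}{3} + \frac{1}{3} \left(- \frac{8523}{26}\right) = \frac{5}{3} - \frac{2841}{26} = - \frac{8393}{78} \approx -107.6$)
$C F{\left(6,2 \right)} = - \frac{8393 \left(-3 + 2 + 6\right)}{78} = \left(- \frac{8393}{78}\right) 5 = - \frac{41965}{78}$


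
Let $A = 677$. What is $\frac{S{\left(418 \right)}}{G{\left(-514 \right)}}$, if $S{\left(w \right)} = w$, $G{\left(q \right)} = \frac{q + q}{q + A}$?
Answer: $- \frac{34067}{514} \approx -66.278$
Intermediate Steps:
$G{\left(q \right)} = \frac{2 q}{677 + q}$ ($G{\left(q \right)} = \frac{q + q}{q + 677} = \frac{2 q}{677 + q}$)
$\frac{S{\left(418 \right)}}{G{\left(-514 \right)}} = \frac{418}{2 \left(-514\right) \frac{1}{677 - 514}} = \frac{418}{2 \left(-514\right) \frac{1}{163}} = \frac{418}{- \frac{1028}{163}} = 418 \left(- \frac{163}{1028}\right) = - \frac{34067}{514}$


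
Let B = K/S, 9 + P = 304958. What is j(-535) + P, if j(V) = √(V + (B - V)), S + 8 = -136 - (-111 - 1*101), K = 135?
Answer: 304949 + 3*√255/34 ≈ 3.0495e+5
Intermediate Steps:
P = 304949 (P = -9 + 304958 = 304949)
S = 68 (S = -8 + (-136 - (-111 - 1*101)) = -8 + (-136 - (-111 - 101)) = -8 + (-136 - 1*(-212)) = -8 + (-136 + 212) = -8 + 76 = 68)
B = 135/68 ≈ 1.9853
j(V) = 3*√255/34 (j(V) = √(V + (135/68 - V)) = √(135/68) = 3*√255/34)
j(-535) + P = 3*√255/34 + 304949 = 304949 + 3*√255/34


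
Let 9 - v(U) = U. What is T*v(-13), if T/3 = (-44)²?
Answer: 127776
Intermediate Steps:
T = 5808 (T = 3*(-44)² = 3*1936 = 5808)
v(U) = 9 - U
T*v(-13) = 5808*(9 - 1*(-13)) = 5808*(9 + 13) = 5808*22 = 127776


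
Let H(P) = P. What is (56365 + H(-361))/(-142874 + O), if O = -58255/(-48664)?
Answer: -2725378656/6952762081 ≈ -0.39198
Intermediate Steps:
O = 58255/48664 (O = -58255*(-1/48664) = 58255/48664 ≈ 1.1971)
(56365 + H(-361))/(-142874 + O) = (56365 - 361)/(-142874 + 58255/48664) = 56004/(-6952762081/48664) = 56004*(-48664/6952762081) = -2725378656/6952762081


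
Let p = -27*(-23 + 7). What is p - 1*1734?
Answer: -1302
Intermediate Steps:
p = 432 (p = -27*(-16) = 432)
p - 1*1734 = 432 - 1*1734 = 432 - 1734 = -1302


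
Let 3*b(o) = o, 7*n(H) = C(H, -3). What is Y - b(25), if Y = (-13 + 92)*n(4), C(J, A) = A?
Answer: -886/21 ≈ -42.190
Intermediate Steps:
n(H) = -3/7 (n(H) = (⅐)*(-3) = -3/7)
b(o) = o/3
Y = -237/7 (Y = (-13 + 92)*(-3/7) = 79*(-3/7) = -237/7 ≈ -33.857)
Y - b(25) = -237/7 - 25/3 = -886/21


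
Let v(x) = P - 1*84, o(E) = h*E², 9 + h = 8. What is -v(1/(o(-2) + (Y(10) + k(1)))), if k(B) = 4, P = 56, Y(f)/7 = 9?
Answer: 28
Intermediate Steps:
h = -1 (h = -9 + 8 = -1)
Y(f) = 63 (Y(f) = 7*9 = 63)
o(E) = -E²
v(x) = -28 (v(x) = 56 - 1*84 = 56 - 84 = -28)
-v(1/(o(-2) + (Y(10) + k(1)))) = -1*(-28) = 28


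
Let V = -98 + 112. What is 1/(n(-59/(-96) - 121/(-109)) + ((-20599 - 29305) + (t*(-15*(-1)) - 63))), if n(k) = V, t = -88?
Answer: -1/51273 ≈ -1.9503e-5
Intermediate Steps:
V = 14
n(k) = 14
1/(n(-59/(-96) - 121/(-109)) + ((-20599 - 29305) + (t*(-15*(-1)) - 63))) = 1/(14 + ((-20599 - 29305) + (-(-1320)*(-1) - 63))) = 1/(14 + (-49904 + (-88*15 - 63))) = 1/(14 + (-49904 + (-1320 - 63))) = 1/(14 + (-49904 - 1383)) = 1/(14 - 51287) = 1/(-51273) = -1/51273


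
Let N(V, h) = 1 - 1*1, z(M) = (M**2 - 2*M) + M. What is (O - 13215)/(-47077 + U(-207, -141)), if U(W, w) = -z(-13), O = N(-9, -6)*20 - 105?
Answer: 1480/5251 ≈ 0.28185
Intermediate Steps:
z(M) = M**2 - M
N(V, h) = 0 (N(V, h) = 1 - 1 = 0)
O = -105 (O = 0*20 - 105 = 0 - 105 = -105)
U(W, w) = -182 (U(W, w) = -(-13)*(-1 - 13) = -(-13)*(-14) = -1*182 = -182)
(O - 13215)/(-47077 + U(-207, -141)) = (-105 - 13215)/(-47077 - 182) = -13320/(-47259) = -13320*(-1/47259) = 1480/5251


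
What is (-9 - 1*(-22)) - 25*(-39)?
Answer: 988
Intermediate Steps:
(-9 - 1*(-22)) - 25*(-39) = (-9 + 22) + 975 = 13 + 975 = 988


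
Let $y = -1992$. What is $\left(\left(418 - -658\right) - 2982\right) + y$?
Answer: $-3898$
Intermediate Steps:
$\left(\left(418 - -658\right) - 2982\right) + y = \left(\left(418 - -658\right) - 2982\right) - 1992 = \left(\left(418 + 658\right) - 2982\right) - 1992 = \left(1076 - 2982\right) - 1992 = -1906 - 1992 = -3898$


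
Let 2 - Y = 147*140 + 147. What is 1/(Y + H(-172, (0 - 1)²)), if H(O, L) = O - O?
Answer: -1/20725 ≈ -4.8251e-5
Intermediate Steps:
H(O, L) = 0
Y = -20725 (Y = 2 - (147*140 + 147) = 2 - (20580 + 147) = 2 - 1*20727 = 2 - 20727 = -20725)
1/(Y + H(-172, (0 - 1)²)) = 1/(-20725 + 0) = 1/(-20725) = -1/20725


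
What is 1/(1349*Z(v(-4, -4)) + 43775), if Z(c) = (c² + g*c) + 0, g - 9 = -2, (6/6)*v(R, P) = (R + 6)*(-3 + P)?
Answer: 1/175977 ≈ 5.6826e-6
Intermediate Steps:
v(R, P) = (-3 + P)*(6 + R) (v(R, P) = (R + 6)*(-3 + P) = (6 + R)*(-3 + P) = (-3 + P)*(6 + R))
g = 7 (g = 9 - 2 = 7)
Z(c) = c² + 7*c (Z(c) = (c² + 7*c) + 0 = c² + 7*c)
1/(1349*Z(v(-4, -4)) + 43775) = 1/(1349*((-18 - 3*(-4) + 6*(-4) - 4*(-4))*(7 + (-18 - 3*(-4) + 6*(-4) - 4*(-4)))) + 43775) = 1/(1349*((-18 + 12 - 24 + 16)*(7 + (-18 + 12 - 24 + 16))) + 43775) = 1/(1349*(-14*(7 - 14)) + 43775) = 1/(1349*(-14*(-7)) + 43775) = 1/(1349*98 + 43775) = 1/(132202 + 43775) = 1/175977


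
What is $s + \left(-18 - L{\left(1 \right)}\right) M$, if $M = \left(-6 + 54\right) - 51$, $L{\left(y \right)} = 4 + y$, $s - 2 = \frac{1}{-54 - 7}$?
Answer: $\frac{4330}{61} \approx 70.984$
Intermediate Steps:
$s = \frac{121}{61}$ ($s = 2 + \frac{1}{-54 - 7} = 2 + \frac{1}{-61} = 2 - \frac{1}{61} = \frac{121}{61} \approx 1.9836$)
$M = -3$ ($M = 48 - 51 = -3$)
$s + \left(-18 - L{\left(1 \right)}\right) M = \frac{121}{61} + \left(-18 - \left(4 + 1\right)\right) \left(-3\right) = \frac{121}{61} + \left(-18 - 5\right) \left(-3\right) = \frac{121}{61} - -69 = \frac{121}{61} + 69 = \frac{4330}{61}$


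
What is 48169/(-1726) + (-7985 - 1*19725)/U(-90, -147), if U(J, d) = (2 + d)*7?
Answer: -212815/350378 ≈ -0.60739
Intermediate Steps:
U(J, d) = 14 + 7*d
48169/(-1726) + (-7985 - 1*19725)/U(-90, -147) = 48169/(-1726) + (-7985 - 1*19725)/(14 + 7*(-147)) = 48169*(-1/1726) + (-7985 - 19725)/(14 - 1029) = -48169/1726 - 27710/(-1015) = -48169/1726 - 27710*(-1/1015) = -48169/1726 + 5542/203 = -212815/350378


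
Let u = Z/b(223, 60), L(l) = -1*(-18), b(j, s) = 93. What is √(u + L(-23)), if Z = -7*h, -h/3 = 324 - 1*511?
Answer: I*√23281/31 ≈ 4.922*I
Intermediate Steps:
h = 561 (h = -3*(324 - 1*511) = -3*(324 - 511) = -3*(-187) = 561)
Z = -3927 (Z = -7*561 = -3927)
L(l) = 18
u = -1309/31 (u = -3927/93 = -3927*1/93 = -1309/31 ≈ -42.226)
√(u + L(-23)) = √(-1309/31 + 18) = √(-751/31) = I*√23281/31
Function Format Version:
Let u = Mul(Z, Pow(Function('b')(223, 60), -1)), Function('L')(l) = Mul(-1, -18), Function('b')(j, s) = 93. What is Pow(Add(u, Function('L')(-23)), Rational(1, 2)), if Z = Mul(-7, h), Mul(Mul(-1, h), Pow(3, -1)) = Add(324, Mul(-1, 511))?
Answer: Mul(Rational(1, 31), I, Pow(23281, Rational(1, 2))) ≈ Mul(4.9220, I)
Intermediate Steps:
h = 561 (h = Mul(-3, Add(324, Mul(-1, 511))) = Mul(-3, Add(324, -511)) = Mul(-3, -187) = 561)
Z = -3927 (Z = Mul(-7, 561) = -3927)
Function('L')(l) = 18
u = Rational(-1309, 31) (u = Mul(-3927, Pow(93, -1)) = Mul(-3927, Rational(1, 93)) = Rational(-1309, 31) ≈ -42.226)
Pow(Add(u, Function('L')(-23)), Rational(1, 2)) = Pow(Add(Rational(-1309, 31), 18), Rational(1, 2)) = Pow(Rational(-751, 31), Rational(1, 2)) = Mul(Rational(1, 31), I, Pow(23281, Rational(1, 2)))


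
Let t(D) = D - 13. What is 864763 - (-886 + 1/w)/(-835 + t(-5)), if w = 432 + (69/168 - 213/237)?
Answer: 1408165127059001/1628384677 ≈ 8.6476e+5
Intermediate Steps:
w = 1909009/4424 (w = 432 + (69*(1/168) - 213*1/237) = 432 + (23/56 - 71/79) = 432 - 2159/4424 = 1909009/4424 ≈ 431.51)
t(D) = -13 + D
864763 - (-886 + 1/w)/(-835 + t(-5)) = 864763 - (-886 + 1/(1909009/4424))/(-835 + (-13 - 5)) = 864763 - (-886 + 4424/1909009)/(-835 - 18) = 864763 - (-1691377550)/(1909009*(-853)) = 864763 - (-1691377550)*(-1)/(1909009*853) = 864763 - 1*1691377550/1628384677 = 864763 - 1691377550/1628384677 = 1408165127059001/1628384677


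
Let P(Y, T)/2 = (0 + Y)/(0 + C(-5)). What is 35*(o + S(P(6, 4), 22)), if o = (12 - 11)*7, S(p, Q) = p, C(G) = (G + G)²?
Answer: 1246/5 ≈ 249.20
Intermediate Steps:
C(G) = 4*G² (C(G) = (2*G)² = 4*G²)
P(Y, T) = Y/50 (P(Y, T) = 2*((0 + Y)/(0 + 4*(-5)²)) = 2*(Y/(0 + 4*25)) = 2*(Y/(0 + 100)) = 2*(Y/100) = Y/50)
o = 7 (o = 1*7 = 7)
35*(o + S(P(6, 4), 22)) = 35*(7 + (1/50)*6) = 35*(7 + 3/25) = 35*(178/25) = 1246/5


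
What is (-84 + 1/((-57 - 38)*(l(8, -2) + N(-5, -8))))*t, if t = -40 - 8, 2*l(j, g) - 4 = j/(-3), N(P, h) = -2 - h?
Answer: 1915236/475 ≈ 4032.1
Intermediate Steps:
l(j, g) = 2 - j/6 (l(j, g) = 2 + (j/(-3))/2 = 2 + (j*(-⅓))/2 = 2 + (-j/3)/2 = 2 - j/6)
t = -48
(-84 + 1/((-57 - 38)*(l(8, -2) + N(-5, -8))))*t = (-84 + 1/((-57 - 38)*((2 - ⅙*8) + (-2 - 1*(-8)))))*(-48) = (-84 + 1/(-95*((2 - 4/3) + (-2 + 8))))*(-48) = (-84 + 1/(-95*(⅔ + 6)))*(-48) = (-84 + 1/(-95*20/3))*(-48) = (-84 + 1/(-1900/3))*(-48) = (-84 - 3/1900)*(-48) = -159603/1900*(-48) = 1915236/475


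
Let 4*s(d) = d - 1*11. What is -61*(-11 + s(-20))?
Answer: 4575/4 ≈ 1143.8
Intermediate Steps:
s(d) = -11/4 + d/4 (s(d) = (d - 1*11)/4 = (d - 11)/4 = (-11 + d)/4 = -11/4 + d/4)
-61*(-11 + s(-20)) = -61*(-11 + (-11/4 + (1/4)*(-20))) = -61*(-11 + (-11/4 - 5)) = -61*(-11 - 31/4) = -61*(-75/4) = 4575/4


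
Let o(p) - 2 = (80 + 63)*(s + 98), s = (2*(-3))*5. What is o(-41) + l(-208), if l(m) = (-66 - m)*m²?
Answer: 6153214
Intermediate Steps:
s = -30 (s = -6*5 = -30)
l(m) = m²*(-66 - m)
o(p) = 9726 (o(p) = 2 + (80 + 63)*(-30 + 98) = 2 + 143*68 = 2 + 9724 = 9726)
o(-41) + l(-208) = 9726 + (-208)²*(-66 - 1*(-208)) = 9726 + 43264*(-66 + 208) = 9726 + 43264*142 = 9726 + 6143488 = 6153214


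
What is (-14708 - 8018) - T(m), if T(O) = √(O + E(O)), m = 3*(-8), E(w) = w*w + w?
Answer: -22726 - 4*√33 ≈ -22749.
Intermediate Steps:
E(w) = w + w² (E(w) = w² + w = w + w²)
m = -24
T(O) = √(O + O*(1 + O))
(-14708 - 8018) - T(m) = (-14708 - 8018) - √(-24*(2 - 24)) = -22726 - √(-24*(-22)) = -22726 - √528 = -22726 - 4*√33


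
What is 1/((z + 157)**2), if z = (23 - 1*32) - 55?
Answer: 1/8649 ≈ 0.00011562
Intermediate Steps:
z = -64 (z = (23 - 32) - 55 = -9 - 55 = -64)
1/((z + 157)**2) = 1/((-64 + 157)**2) = 1/(93**2) = 1/8649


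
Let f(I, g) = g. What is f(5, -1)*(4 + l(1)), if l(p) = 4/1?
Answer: -8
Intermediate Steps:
l(p) = 4 (l(p) = 4*1 = 4)
f(5, -1)*(4 + l(1)) = -(4 + 4) = -1*8 = -8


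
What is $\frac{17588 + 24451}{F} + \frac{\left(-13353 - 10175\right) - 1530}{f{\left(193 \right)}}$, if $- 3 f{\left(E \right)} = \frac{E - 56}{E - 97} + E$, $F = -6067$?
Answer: $\frac{42999085233}{113240555} \approx 379.71$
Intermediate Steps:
$f{\left(E \right)} = - \frac{E}{3} - \frac{-56 + E}{3 \left(-97 + E\right)}$ ($f{\left(E \right)} = - \frac{\frac{E - 56}{E - 97} + E}{3} = - \frac{\frac{-56 + E}{E - 97} + E}{3} = - \frac{\frac{-56 + E}{-97 + E} + E}{3} = - \frac{E + \frac{-56 + E}{-97 + E}}{3} = - \frac{E}{3} - \frac{-56 + E}{3 \left(-97 + E\right)}$)
$\frac{17588 + 24451}{F} + \frac{\left(-13353 - 10175\right) - 1530}{f{\left(193 \right)}} = \frac{17588 + 24451}{-6067} + \frac{\left(-13353 - 10175\right) - 1530}{\frac{1}{3} \frac{1}{-97 + 193} \left(56 - 193^{2} + 96 \cdot 193\right)} = 42039 \left(- \frac{1}{6067}\right) + \frac{-23528 - 1530}{\frac{1}{3} \cdot \frac{1}{96} \left(56 - 37249 + 18528\right)} = - \frac{42039}{6067} - \frac{25058}{\frac{1}{3} \cdot \frac{1}{96} \left(56 - 37249 + 18528\right)} = - \frac{42039}{6067} - \frac{25058}{\frac{1}{3} \cdot \frac{1}{96} \left(-18665\right)} = - \frac{42039}{6067} - \frac{25058}{- \frac{18665}{288}} = - \frac{42039}{6067} - - \frac{7216704}{18665} = - \frac{42039}{6067} + \frac{7216704}{18665} = \frac{42999085233}{113240555}$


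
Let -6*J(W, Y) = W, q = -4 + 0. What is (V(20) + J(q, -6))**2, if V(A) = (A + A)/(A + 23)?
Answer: 42436/16641 ≈ 2.5501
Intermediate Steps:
q = -4
J(W, Y) = -W/6
V(A) = 2*A/(23 + A) (V(A) = (2*A)/(23 + A) = 2*A/(23 + A))
(V(20) + J(q, -6))**2 = (2*20/(23 + 20) - 1/6*(-4))**2 = (2*20/43 + 2/3)**2 = (2*20*(1/43) + 2/3)**2 = (40/43 + 2/3)**2 = (206/129)**2 = 42436/16641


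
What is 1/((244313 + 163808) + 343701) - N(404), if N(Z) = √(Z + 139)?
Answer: 1/751822 - √543 ≈ -23.302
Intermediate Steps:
N(Z) = √(139 + Z)
1/((244313 + 163808) + 343701) - N(404) = 1/((244313 + 163808) + 343701) - √(139 + 404) = 1/(408121 + 343701) - √543 = 1/751822 - √543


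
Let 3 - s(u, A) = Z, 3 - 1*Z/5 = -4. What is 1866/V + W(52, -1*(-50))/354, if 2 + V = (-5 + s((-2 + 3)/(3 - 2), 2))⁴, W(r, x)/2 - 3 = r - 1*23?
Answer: 60303370/331726143 ≈ 0.18179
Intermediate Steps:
W(r, x) = -40 + 2*r (W(r, x) = 6 + 2*(r - 1*23) = 6 + 2*(r - 23) = 6 + 2*(-23 + r) = 6 + (-46 + 2*r) = -40 + 2*r)
Z = 35 (Z = 15 - 5*(-4) = 15 + 20 = 35)
s(u, A) = -32 (s(u, A) = 3 - 1*35 = 3 - 35 = -32)
V = 1874159 (V = -2 + (-5 - 32)⁴ = -2 + (-37)⁴ = -2 + 1874161 = 1874159)
1866/V + W(52, -1*(-50))/354 = 1866/1874159 + (-40 + 2*52)/354 = 1866*(1/1874159) + (-40 + 104)*(1/354) = 1866/1874159 + 64*(1/354) = 1866/1874159 + 32/177 = 60303370/331726143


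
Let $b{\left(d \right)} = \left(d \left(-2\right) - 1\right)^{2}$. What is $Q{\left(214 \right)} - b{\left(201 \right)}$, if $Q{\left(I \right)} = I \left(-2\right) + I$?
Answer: $-162623$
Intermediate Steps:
$Q{\left(I \right)} = - I$ ($Q{\left(I \right)} = - 2 I + I = - I$)
$b{\left(d \right)} = \left(-1 - 2 d\right)^{2}$ ($b{\left(d \right)} = \left(- 2 d - 1\right)^{2} = \left(-1 - 2 d\right)^{2}$)
$Q{\left(214 \right)} - b{\left(201 \right)} = \left(-1\right) 214 - \left(1 + 2 \cdot 201\right)^{2} = -214 - \left(1 + 402\right)^{2} = -214 - 403^{2} = -214 - 162409 = -162623$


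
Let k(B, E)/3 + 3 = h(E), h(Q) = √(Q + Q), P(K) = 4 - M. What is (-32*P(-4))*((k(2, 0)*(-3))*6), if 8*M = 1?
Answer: -20088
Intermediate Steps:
M = ⅛ (M = (⅛)*1 = ⅛ ≈ 0.12500)
P(K) = 31/8 (P(K) = 4 - 1*⅛ = 4 - ⅛ = 31/8)
h(Q) = √2*√Q (h(Q) = √(2*Q) = √2*√Q)
k(B, E) = -9 + 3*√2*√E (k(B, E) = -9 + 3*(√2*√E) = -9 + 3*√2*√E)
(-32*P(-4))*((k(2, 0)*(-3))*6) = (-32*31/8)*(((-9 + 3*√2*√0)*(-3))*6) = -124*(-9 + 3*√2*0)*(-3)*6 = -124*(-9 + 0)*(-3)*6 = -124*(-9*(-3))*6 = -3348*6 = -124*162 = -20088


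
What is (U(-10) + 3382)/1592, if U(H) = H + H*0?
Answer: 843/398 ≈ 2.1181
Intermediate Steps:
U(H) = H (U(H) = H + 0 = H)
(U(-10) + 3382)/1592 = (-10 + 3382)/1592 = 3372*(1/1592) = 843/398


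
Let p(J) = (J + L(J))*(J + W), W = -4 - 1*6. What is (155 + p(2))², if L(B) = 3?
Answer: 13225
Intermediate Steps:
W = -10 (W = -4 - 6 = -10)
p(J) = (-10 + J)*(3 + J) (p(J) = (J + 3)*(J - 10) = (3 + J)*(-10 + J) = (-10 + J)*(3 + J))
(155 + p(2))² = (155 + (-30 + 2² - 7*2))² = (155 + (-30 + 4 - 14))² = (155 - 40)² = 115² = 13225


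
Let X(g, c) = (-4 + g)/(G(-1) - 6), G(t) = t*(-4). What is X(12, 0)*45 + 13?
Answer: -167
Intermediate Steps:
G(t) = -4*t
X(g, c) = 2 - g/2 (X(g, c) = (-4 + g)/(-4*(-1) - 6) = (-4 + g)/(4 - 6) = (-4 + g)/(-2) = (-4 + g)*(-½) = 2 - g/2)
X(12, 0)*45 + 13 = (2 - ½*12)*45 + 13 = (2 - 6)*45 + 13 = -4*45 + 13 = -180 + 13 = -167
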